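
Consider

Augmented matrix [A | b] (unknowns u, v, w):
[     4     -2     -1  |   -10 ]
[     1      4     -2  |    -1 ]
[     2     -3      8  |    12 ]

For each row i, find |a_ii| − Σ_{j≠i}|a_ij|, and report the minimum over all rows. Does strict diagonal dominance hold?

row 1: |4| − (2+1) = 1
row 2: |4| − (1+2) = 1
row 3: |8| − (2+3) = 3
minimum over rows = 1 → strictly diagonally dominant (convergence guaranteed)

1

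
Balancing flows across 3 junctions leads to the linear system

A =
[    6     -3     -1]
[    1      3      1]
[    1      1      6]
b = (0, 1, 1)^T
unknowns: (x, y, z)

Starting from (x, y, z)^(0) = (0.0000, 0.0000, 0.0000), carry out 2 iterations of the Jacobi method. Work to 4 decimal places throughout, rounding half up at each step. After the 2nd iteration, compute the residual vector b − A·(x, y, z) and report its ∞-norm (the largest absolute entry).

Iteration 1:
  x = (0 - (-3)·0.0000 - (-1)·0.0000) / (6) = 0.0000
  y = (1 - (1)·0.0000 - (1)·0.0000) / (3) = 0.3333
  z = (1 - (1)·0.0000 - (1)·0.0000) / (6) = 0.1667
Iteration 2:
  x = (0 - (-3)·0.3333 - (-1)·0.1667) / (6) = 0.1944
  y = (1 - (1)·0.0000 - (1)·0.1667) / (3) = 0.2778
  z = (1 - (1)·0.0000 - (1)·0.3333) / (6) = 0.1111
Residual b − A·x = (-0.2219, -0.1389, -0.1388); ∞-norm = 0.2219

0.2219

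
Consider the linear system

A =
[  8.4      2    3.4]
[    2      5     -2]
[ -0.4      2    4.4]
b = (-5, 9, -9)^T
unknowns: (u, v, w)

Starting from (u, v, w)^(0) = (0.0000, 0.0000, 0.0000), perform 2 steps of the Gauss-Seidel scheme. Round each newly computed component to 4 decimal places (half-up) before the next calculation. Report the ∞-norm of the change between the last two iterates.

Iteration 1:
  u = (-5 - (2)·0.0000 - (3.4)·0.0000) / (8.4) = -0.5952
  v = (9 - (2)·-0.5952 - (-2)·0.0000) / (5) = 2.0381
  w = (-9 - (-0.4)·-0.5952 - (2)·2.0381) / (4.4) = -3.0260
Iteration 2:
  u = (-5 - (2)·2.0381 - (3.4)·-3.0260) / (8.4) = 0.1443
  v = (9 - (2)·0.1443 - (-2)·-3.0260) / (5) = 0.5319
  w = (-9 - (-0.4)·0.1443 - (2)·0.5319) / (4.4) = -2.2741
Change: (0.7395, -1.5062, 0.7519) → max |·| = 1.5062

1.5062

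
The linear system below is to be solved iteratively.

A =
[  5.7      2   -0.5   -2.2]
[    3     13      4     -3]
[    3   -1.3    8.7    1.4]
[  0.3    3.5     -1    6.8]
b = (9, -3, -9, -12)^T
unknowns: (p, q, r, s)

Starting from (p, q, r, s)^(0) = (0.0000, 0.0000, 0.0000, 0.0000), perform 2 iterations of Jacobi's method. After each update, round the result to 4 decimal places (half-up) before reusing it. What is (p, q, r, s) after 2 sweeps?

Iteration 1:
  p = (9 - (2)·0.0000 - (-0.5)·0.0000 - (-2.2)·0.0000) / (5.7) = 1.5789
  q = (-3 - (3)·0.0000 - (4)·0.0000 - (-3)·0.0000) / (13) = -0.2308
  r = (-9 - (3)·0.0000 - (-1.3)·0.0000 - (1.4)·0.0000) / (8.7) = -1.0345
  s = (-12 - (0.3)·0.0000 - (3.5)·0.0000 - (-1)·0.0000) / (6.8) = -1.7647
Iteration 2:
  p = (9 - (2)·-0.2308 - (-0.5)·-1.0345 - (-2.2)·-1.7647) / (5.7) = 0.8881
  q = (-3 - (3)·1.5789 - (4)·-1.0345 - (-3)·-1.7647) / (13) = -0.6841
  r = (-9 - (3)·1.5789 - (-1.3)·-0.2308 - (1.4)·-1.7647) / (8.7) = -1.3294
  s = (-12 - (0.3)·1.5789 - (3.5)·-0.2308 - (-1)·-1.0345) / (6.8) = -1.8677

(0.8881, -0.6841, -1.3294, -1.8677)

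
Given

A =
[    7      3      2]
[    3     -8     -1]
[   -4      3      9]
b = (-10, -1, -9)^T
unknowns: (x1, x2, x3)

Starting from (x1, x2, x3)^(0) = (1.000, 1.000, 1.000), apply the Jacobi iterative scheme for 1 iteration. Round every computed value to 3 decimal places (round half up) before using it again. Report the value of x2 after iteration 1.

Iteration 1:
  x1 = (-10 - (3)·1.000 - (2)·1.000) / (7) = -2.143
  x2 = (-1 - (3)·1.000 - (-1)·1.000) / (-8) = 0.375
  x3 = (-9 - (-4)·1.000 - (3)·1.000) / (9) = -0.889

0.375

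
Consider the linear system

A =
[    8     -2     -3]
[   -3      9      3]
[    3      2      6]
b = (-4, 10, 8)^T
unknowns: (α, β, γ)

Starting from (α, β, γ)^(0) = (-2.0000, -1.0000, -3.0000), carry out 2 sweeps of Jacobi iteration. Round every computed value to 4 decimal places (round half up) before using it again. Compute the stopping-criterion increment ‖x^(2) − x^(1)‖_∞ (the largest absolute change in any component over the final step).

2.7361

Iteration 1:
  α = (-4 - (-2)·-1.0000 - (-3)·-3.0000) / (8) = -1.8750
  β = (10 - (-3)·-2.0000 - (3)·-3.0000) / (9) = 1.4444
  γ = (8 - (3)·-2.0000 - (2)·-1.0000) / (6) = 2.6667
Iteration 2:
  α = (-4 - (-2)·1.4444 - (-3)·2.6667) / (8) = 0.8611
  β = (10 - (-3)·-1.8750 - (3)·2.6667) / (9) = -0.4028
  γ = (8 - (3)·-1.8750 - (2)·1.4444) / (6) = 1.7894
Change: (2.7361, -1.8472, -0.8773) → max |·| = 2.7361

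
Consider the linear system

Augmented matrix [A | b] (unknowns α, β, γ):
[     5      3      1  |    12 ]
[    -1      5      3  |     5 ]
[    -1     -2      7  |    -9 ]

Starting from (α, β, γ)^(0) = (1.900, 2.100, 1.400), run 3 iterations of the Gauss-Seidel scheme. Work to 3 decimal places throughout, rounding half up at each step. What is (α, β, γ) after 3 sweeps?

Iteration 1:
  α = (12 - (3)·2.100 - (1)·1.400) / (5) = 0.860
  β = (5 - (-1)·0.860 - (3)·1.400) / (5) = 0.332
  γ = (-9 - (-1)·0.860 - (-2)·0.332) / (7) = -1.068
Iteration 2:
  α = (12 - (3)·0.332 - (1)·-1.068) / (5) = 2.414
  β = (5 - (-1)·2.414 - (3)·-1.068) / (5) = 2.124
  γ = (-9 - (-1)·2.414 - (-2)·2.124) / (7) = -0.334
Iteration 3:
  α = (12 - (3)·2.124 - (1)·-0.334) / (5) = 1.192
  β = (5 - (-1)·1.192 - (3)·-0.334) / (5) = 1.439
  γ = (-9 - (-1)·1.192 - (-2)·1.439) / (7) = -0.704

(1.192, 1.439, -0.704)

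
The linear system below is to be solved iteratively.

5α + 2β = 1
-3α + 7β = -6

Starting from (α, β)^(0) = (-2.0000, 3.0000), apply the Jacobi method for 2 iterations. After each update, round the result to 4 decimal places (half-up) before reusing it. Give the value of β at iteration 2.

Iteration 1:
  α = (1 - (2)·3.0000) / (5) = -1.0000
  β = (-6 - (-3)·-2.0000) / (7) = -1.7143
Iteration 2:
  α = (1 - (2)·-1.7143) / (5) = 0.8857
  β = (-6 - (-3)·-1.0000) / (7) = -1.2857

-1.2857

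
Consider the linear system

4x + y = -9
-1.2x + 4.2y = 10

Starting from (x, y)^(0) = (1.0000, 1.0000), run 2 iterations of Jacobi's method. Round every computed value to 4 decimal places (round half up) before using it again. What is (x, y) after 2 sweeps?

Iteration 1:
  x = (-9 - (1)·1.0000) / (4) = -2.5000
  y = (10 - (-1.2)·1.0000) / (4.2) = 2.6667
Iteration 2:
  x = (-9 - (1)·2.6667) / (4) = -2.9167
  y = (10 - (-1.2)·-2.5000) / (4.2) = 1.6667

(-2.9167, 1.6667)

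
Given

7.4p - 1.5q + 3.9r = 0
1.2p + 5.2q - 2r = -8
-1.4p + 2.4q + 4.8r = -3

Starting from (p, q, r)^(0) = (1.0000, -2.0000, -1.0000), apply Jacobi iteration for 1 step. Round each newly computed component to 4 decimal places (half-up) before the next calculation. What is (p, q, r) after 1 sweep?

(0.1216, -2.1538, 0.6667)

Iteration 1:
  p = (0 - (-1.5)·-2.0000 - (3.9)·-1.0000) / (7.4) = 0.1216
  q = (-8 - (1.2)·1.0000 - (-2)·-1.0000) / (5.2) = -2.1538
  r = (-3 - (-1.4)·1.0000 - (2.4)·-2.0000) / (4.8) = 0.6667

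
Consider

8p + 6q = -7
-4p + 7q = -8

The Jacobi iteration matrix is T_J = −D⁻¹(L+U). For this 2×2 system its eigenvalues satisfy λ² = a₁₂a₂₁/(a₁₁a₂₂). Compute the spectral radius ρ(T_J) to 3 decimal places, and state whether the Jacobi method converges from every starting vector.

a₁₂a₂₁/(a₁₁a₂₂) = (6)·(-4) / ((8)·(7)) = -0.428571
ρ = √|-0.428571| = √0.428571 = 0.655
ρ < 1, so Jacobi converges

0.655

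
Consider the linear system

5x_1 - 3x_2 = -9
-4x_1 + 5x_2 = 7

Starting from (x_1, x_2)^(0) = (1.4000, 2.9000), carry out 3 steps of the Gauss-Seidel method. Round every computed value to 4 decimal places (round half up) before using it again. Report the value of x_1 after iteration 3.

Iteration 1:
  x_1 = (-9 - (-3)·2.9000) / (5) = -0.0600
  x_2 = (7 - (-4)·-0.0600) / (5) = 1.3520
Iteration 2:
  x_1 = (-9 - (-3)·1.3520) / (5) = -0.9888
  x_2 = (7 - (-4)·-0.9888) / (5) = 0.6090
Iteration 3:
  x_1 = (-9 - (-3)·0.6090) / (5) = -1.4346
  x_2 = (7 - (-4)·-1.4346) / (5) = 0.2523

-1.4346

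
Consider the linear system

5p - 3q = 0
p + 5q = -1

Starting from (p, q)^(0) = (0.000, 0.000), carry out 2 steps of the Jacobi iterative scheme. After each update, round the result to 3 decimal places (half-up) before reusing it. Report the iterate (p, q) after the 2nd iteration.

Iteration 1:
  p = (0 - (-3)·0.000) / (5) = 0.000
  q = (-1 - (1)·0.000) / (5) = -0.200
Iteration 2:
  p = (0 - (-3)·-0.200) / (5) = -0.120
  q = (-1 - (1)·0.000) / (5) = -0.200

(-0.120, -0.200)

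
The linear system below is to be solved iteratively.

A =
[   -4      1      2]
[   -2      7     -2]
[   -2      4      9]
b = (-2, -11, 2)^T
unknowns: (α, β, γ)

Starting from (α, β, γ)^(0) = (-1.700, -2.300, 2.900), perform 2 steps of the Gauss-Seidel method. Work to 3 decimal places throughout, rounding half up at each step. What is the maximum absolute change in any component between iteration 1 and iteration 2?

0.811

Iteration 1:
  α = (-2 - (1)·-2.300 - (2)·2.900) / (-4) = 1.375
  β = (-11 - (-2)·1.375 - (-2)·2.900) / (7) = -0.350
  γ = (2 - (-2)·1.375 - (4)·-0.350) / (9) = 0.683
Iteration 2:
  α = (-2 - (1)·-0.350 - (2)·0.683) / (-4) = 0.754
  β = (-11 - (-2)·0.754 - (-2)·0.683) / (7) = -1.161
  γ = (2 - (-2)·0.754 - (4)·-1.161) / (9) = 0.906
Change: (-0.621, -0.811, 0.223) → max |·| = 0.811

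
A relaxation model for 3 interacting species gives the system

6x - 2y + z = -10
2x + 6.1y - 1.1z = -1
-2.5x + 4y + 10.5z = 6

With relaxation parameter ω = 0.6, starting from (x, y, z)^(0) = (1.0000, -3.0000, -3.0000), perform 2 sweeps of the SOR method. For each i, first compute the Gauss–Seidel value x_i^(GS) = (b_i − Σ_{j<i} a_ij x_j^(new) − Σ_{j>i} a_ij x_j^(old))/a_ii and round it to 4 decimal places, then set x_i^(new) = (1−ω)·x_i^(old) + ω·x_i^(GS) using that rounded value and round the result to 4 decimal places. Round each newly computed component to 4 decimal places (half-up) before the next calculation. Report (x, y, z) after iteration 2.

(-1.5836, -0.4361, -0.0458)

Iteration 1:
  x: GS value = (-10 - (-2)·-3.0000 - (1)·-3.0000) / (6) = -2.1667;  x ← (1−ω)·1.0000 + ω·-2.1667 = -0.9000
  y: GS value = (-1 - (2)·-0.9000 - (-1.1)·-3.0000) / (6.1) = -0.4098;  y ← (1−ω)·-3.0000 + ω·-0.4098 = -1.4459
  z: GS value = (6 - (-2.5)·-0.9000 - (4)·-1.4459) / (10.5) = 0.9080;  z ← (1−ω)·-3.0000 + ω·0.9080 = -0.6552
Iteration 2:
  x: GS value = (-10 - (-2)·-1.4459 - (1)·-0.6552) / (6) = -2.0394;  x ← (1−ω)·-0.9000 + ω·-2.0394 = -1.5836
  y: GS value = (-1 - (2)·-1.5836 - (-1.1)·-0.6552) / (6.1) = 0.2371;  y ← (1−ω)·-1.4459 + ω·0.2371 = -0.4361
  z: GS value = (6 - (-2.5)·-1.5836 - (4)·-0.4361) / (10.5) = 0.3605;  z ← (1−ω)·-0.6552 + ω·0.3605 = -0.0458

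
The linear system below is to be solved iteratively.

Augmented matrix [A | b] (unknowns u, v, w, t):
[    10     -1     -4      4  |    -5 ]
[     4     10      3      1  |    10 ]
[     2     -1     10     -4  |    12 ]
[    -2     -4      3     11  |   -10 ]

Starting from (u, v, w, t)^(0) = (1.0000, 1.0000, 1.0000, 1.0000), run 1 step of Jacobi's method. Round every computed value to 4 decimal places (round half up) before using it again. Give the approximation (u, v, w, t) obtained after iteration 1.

Iteration 1:
  u = (-5 - (-1)·1.0000 - (-4)·1.0000 - (4)·1.0000) / (10) = -0.4000
  v = (10 - (4)·1.0000 - (3)·1.0000 - (1)·1.0000) / (10) = 0.2000
  w = (12 - (2)·1.0000 - (-1)·1.0000 - (-4)·1.0000) / (10) = 1.5000
  t = (-10 - (-2)·1.0000 - (-4)·1.0000 - (3)·1.0000) / (11) = -0.6364

(-0.4000, 0.2000, 1.5000, -0.6364)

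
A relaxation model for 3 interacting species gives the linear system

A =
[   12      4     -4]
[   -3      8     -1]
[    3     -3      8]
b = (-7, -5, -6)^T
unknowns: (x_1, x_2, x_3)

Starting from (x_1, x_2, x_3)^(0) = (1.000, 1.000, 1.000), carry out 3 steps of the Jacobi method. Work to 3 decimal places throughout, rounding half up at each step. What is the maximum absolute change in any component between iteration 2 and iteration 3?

0.328

Iteration 1:
  x_1 = (-7 - (4)·1.000 - (-4)·1.000) / (12) = -0.583
  x_2 = (-5 - (-3)·1.000 - (-1)·1.000) / (8) = -0.125
  x_3 = (-6 - (3)·1.000 - (-3)·1.000) / (8) = -0.750
Iteration 2:
  x_1 = (-7 - (4)·-0.125 - (-4)·-0.750) / (12) = -0.792
  x_2 = (-5 - (-3)·-0.583 - (-1)·-0.750) / (8) = -0.937
  x_3 = (-6 - (3)·-0.583 - (-3)·-0.125) / (8) = -0.578
Iteration 3:
  x_1 = (-7 - (4)·-0.937 - (-4)·-0.578) / (12) = -0.464
  x_2 = (-5 - (-3)·-0.792 - (-1)·-0.578) / (8) = -0.994
  x_3 = (-6 - (3)·-0.792 - (-3)·-0.937) / (8) = -0.804
Change: (0.328, -0.057, -0.226) → max |·| = 0.328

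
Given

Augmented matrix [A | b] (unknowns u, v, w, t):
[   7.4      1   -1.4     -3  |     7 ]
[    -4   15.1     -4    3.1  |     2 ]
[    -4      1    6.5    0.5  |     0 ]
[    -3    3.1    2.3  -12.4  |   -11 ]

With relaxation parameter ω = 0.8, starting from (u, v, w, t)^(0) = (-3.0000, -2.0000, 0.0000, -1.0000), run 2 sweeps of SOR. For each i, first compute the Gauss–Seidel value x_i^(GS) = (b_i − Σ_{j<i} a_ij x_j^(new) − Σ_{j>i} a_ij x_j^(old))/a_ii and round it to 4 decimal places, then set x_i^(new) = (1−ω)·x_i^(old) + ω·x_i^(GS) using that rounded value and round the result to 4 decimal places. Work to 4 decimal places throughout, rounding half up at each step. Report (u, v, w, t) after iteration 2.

Iteration 1:
  u: GS value = (7 - (1)·-2.0000 - (-1.4)·0.0000 - (-3)·-1.0000) / (7.4) = 0.8108;  u ← (1−ω)·-3.0000 + ω·0.8108 = 0.0486
  v: GS value = (2 - (-4)·0.0486 - (-4)·0.0000 - (3.1)·-1.0000) / (15.1) = 0.3506;  v ← (1−ω)·-2.0000 + ω·0.3506 = -0.1195
  w: GS value = (0 - (-4)·0.0486 - (1)·-0.1195 - (0.5)·-1.0000) / (6.5) = 0.1252;  w ← (1−ω)·0.0000 + ω·0.1252 = 0.1002
  t: GS value = (-11 - (-3)·0.0486 - (3.1)·-0.1195 - (2.3)·0.1002) / (-12.4) = 0.8640;  t ← (1−ω)·-1.0000 + ω·0.8640 = 0.4912
Iteration 2:
  u: GS value = (7 - (1)·-0.1195 - (-1.4)·0.1002 - (-3)·0.4912) / (7.4) = 1.1802;  u ← (1−ω)·0.0486 + ω·1.1802 = 0.9539
  v: GS value = (2 - (-4)·0.9539 - (-4)·0.1002 - (3.1)·0.4912) / (15.1) = 0.3108;  v ← (1−ω)·-0.1195 + ω·0.3108 = 0.2247
  w: GS value = (0 - (-4)·0.9539 - (1)·0.2247 - (0.5)·0.4912) / (6.5) = 0.5147;  w ← (1−ω)·0.1002 + ω·0.5147 = 0.4318
  t: GS value = (-11 - (-3)·0.9539 - (3.1)·0.2247 - (2.3)·0.4318) / (-12.4) = 0.7926;  t ← (1−ω)·0.4912 + ω·0.7926 = 0.7323

(0.9539, 0.2247, 0.4318, 0.7323)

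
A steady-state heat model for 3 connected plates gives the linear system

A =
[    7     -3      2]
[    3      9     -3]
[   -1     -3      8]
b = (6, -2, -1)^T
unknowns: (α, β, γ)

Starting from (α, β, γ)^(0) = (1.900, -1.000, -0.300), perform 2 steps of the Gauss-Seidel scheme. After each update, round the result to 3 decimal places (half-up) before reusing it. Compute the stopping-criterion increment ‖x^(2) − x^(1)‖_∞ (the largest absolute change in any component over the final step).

0.202

Iteration 1:
  α = (6 - (-3)·-1.000 - (2)·-0.300) / (7) = 0.514
  β = (-2 - (3)·0.514 - (-3)·-0.300) / (9) = -0.494
  γ = (-1 - (-1)·0.514 - (-3)·-0.494) / (8) = -0.246
Iteration 2:
  α = (6 - (-3)·-0.494 - (2)·-0.246) / (7) = 0.716
  β = (-2 - (3)·0.716 - (-3)·-0.246) / (9) = -0.543
  γ = (-1 - (-1)·0.716 - (-3)·-0.543) / (8) = -0.239
Change: (0.202, -0.049, 0.007) → max |·| = 0.202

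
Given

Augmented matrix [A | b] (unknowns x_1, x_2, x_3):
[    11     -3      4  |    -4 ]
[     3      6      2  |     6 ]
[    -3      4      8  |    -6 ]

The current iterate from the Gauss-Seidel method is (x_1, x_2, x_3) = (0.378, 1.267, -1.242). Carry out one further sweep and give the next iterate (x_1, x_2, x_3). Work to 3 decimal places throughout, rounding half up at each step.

(0.434, 1.197, -1.186)

One sweep:
  x_1 = (-4 - (-3)·1.267 - (4)·-1.242) / (11) = 0.434
  x_2 = (6 - (3)·0.434 - (2)·-1.242) / (6) = 1.197
  x_3 = (-6 - (-3)·0.434 - (4)·1.197) / (8) = -1.186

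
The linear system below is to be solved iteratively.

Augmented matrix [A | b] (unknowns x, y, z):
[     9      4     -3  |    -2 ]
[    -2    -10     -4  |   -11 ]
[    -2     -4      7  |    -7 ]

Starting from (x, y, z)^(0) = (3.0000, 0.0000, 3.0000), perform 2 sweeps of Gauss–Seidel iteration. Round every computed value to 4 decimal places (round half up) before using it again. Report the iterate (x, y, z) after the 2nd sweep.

(-0.4166, 1.5528, -0.2317)

Iteration 1:
  x = (-2 - (4)·0.0000 - (-3)·3.0000) / (9) = 0.7778
  y = (-11 - (-2)·0.7778 - (-4)·3.0000) / (-10) = -0.2556
  z = (-7 - (-2)·0.7778 - (-4)·-0.2556) / (7) = -0.9238
Iteration 2:
  x = (-2 - (4)·-0.2556 - (-3)·-0.9238) / (9) = -0.4166
  y = (-11 - (-2)·-0.4166 - (-4)·-0.9238) / (-10) = 1.5528
  z = (-7 - (-2)·-0.4166 - (-4)·1.5528) / (7) = -0.2317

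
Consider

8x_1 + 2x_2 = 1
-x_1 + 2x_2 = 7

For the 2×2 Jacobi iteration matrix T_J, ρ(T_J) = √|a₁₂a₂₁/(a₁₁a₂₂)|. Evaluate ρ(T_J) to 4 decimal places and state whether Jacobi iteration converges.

0.3536

a₁₂a₂₁/(a₁₁a₂₂) = (2)·(-1) / ((8)·(2)) = -0.125000
ρ = √|-0.125000| = √0.125000 = 0.3536
ρ < 1, so Jacobi converges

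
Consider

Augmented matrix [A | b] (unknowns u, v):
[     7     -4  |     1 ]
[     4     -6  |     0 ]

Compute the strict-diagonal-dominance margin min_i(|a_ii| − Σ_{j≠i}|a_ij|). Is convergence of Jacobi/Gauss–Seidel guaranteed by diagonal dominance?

2

row 1: |7| − (4) = 3
row 2: |-6| − (4) = 2
minimum over rows = 2 → strictly diagonally dominant (convergence guaranteed)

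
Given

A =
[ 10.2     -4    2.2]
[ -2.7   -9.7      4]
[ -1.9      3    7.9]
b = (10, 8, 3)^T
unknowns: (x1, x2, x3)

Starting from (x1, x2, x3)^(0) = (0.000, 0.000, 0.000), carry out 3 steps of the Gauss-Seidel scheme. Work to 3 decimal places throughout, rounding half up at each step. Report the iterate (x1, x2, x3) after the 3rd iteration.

(0.649, -0.740, 0.817)

Iteration 1:
  x1 = (10 - (-4)·0.000 - (2.2)·0.000) / (10.2) = 0.980
  x2 = (8 - (-2.7)·0.980 - (4)·0.000) / (-9.7) = -1.098
  x3 = (3 - (-1.9)·0.980 - (3)·-1.098) / (7.9) = 1.032
Iteration 2:
  x1 = (10 - (-4)·-1.098 - (2.2)·1.032) / (10.2) = 0.327
  x2 = (8 - (-2.7)·0.327 - (4)·1.032) / (-9.7) = -0.490
  x3 = (3 - (-1.9)·0.327 - (3)·-0.490) / (7.9) = 0.644
Iteration 3:
  x1 = (10 - (-4)·-0.490 - (2.2)·0.644) / (10.2) = 0.649
  x2 = (8 - (-2.7)·0.649 - (4)·0.644) / (-9.7) = -0.740
  x3 = (3 - (-1.9)·0.649 - (3)·-0.740) / (7.9) = 0.817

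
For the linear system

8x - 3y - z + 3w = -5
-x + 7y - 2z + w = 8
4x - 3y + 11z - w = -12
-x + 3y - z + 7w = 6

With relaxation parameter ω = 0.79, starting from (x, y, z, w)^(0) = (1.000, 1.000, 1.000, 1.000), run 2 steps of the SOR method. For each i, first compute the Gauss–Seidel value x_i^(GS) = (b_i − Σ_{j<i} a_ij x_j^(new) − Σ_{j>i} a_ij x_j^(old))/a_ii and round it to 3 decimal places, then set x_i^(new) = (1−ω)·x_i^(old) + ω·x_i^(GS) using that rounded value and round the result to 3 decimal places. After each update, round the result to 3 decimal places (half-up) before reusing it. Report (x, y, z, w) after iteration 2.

Iteration 1:
  x: GS value = (-5 - (-3)·1.000 - (-1)·1.000 - (3)·1.000) / (8) = -0.500;  x ← (1−ω)·1.000 + ω·-0.500 = -0.185
  y: GS value = (8 - (-1)·-0.185 - (-2)·1.000 - (1)·1.000) / (7) = 1.259;  y ← (1−ω)·1.000 + ω·1.259 = 1.205
  z: GS value = (-12 - (4)·-0.185 - (-3)·1.205 - (-1)·1.000) / (11) = -0.604;  z ← (1−ω)·1.000 + ω·-0.604 = -0.267
  w: GS value = (6 - (-1)·-0.185 - (3)·1.205 - (-1)·-0.267) / (7) = 0.276;  w ← (1−ω)·1.000 + ω·0.276 = 0.428
Iteration 2:
  x: GS value = (-5 - (-3)·1.205 - (-1)·-0.267 - (3)·0.428) / (8) = -0.367;  x ← (1−ω)·-0.185 + ω·-0.367 = -0.329
  y: GS value = (8 - (-1)·-0.329 - (-2)·-0.267 - (1)·0.428) / (7) = 0.958;  y ← (1−ω)·1.205 + ω·0.958 = 1.010
  z: GS value = (-12 - (4)·-0.329 - (-3)·1.010 - (-1)·0.428) / (11) = -0.657;  z ← (1−ω)·-0.267 + ω·-0.657 = -0.575
  w: GS value = (6 - (-1)·-0.329 - (3)·1.010 - (-1)·-0.575) / (7) = 0.295;  w ← (1−ω)·0.428 + ω·0.295 = 0.323

(-0.329, 1.010, -0.575, 0.323)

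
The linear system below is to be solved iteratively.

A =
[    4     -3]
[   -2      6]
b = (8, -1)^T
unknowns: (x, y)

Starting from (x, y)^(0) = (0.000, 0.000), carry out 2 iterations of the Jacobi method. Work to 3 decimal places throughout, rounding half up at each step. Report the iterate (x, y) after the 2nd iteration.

Iteration 1:
  x = (8 - (-3)·0.000) / (4) = 2.000
  y = (-1 - (-2)·0.000) / (6) = -0.167
Iteration 2:
  x = (8 - (-3)·-0.167) / (4) = 1.875
  y = (-1 - (-2)·2.000) / (6) = 0.500

(1.875, 0.500)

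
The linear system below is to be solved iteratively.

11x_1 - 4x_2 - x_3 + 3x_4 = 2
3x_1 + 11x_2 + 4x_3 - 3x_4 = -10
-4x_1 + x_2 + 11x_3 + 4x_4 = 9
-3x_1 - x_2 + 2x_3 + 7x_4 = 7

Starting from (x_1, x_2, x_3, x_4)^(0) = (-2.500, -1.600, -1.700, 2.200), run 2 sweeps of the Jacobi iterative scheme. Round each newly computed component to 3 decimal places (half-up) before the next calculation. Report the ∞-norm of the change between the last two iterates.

Iteration 1:
  x_1 = (2 - (-4)·-1.600 - (-1)·-1.700 - (3)·2.200) / (11) = -1.155
  x_2 = (-10 - (3)·-2.500 - (4)·-1.700 - (-3)·2.200) / (11) = 0.991
  x_3 = (9 - (-4)·-2.500 - (1)·-1.600 - (4)·2.200) / (11) = -0.745
  x_4 = (7 - (-3)·-2.500 - (-1)·-1.600 - (2)·-1.700) / (7) = 0.186
Iteration 2:
  x_1 = (2 - (-4)·0.991 - (-1)·-0.745 - (3)·0.186) / (11) = 0.424
  x_2 = (-10 - (3)·-1.155 - (4)·-0.745 - (-3)·0.186) / (11) = -0.272
  x_3 = (9 - (-4)·-1.155 - (1)·0.991 - (4)·0.186) / (11) = 0.240
  x_4 = (7 - (-3)·-1.155 - (-1)·0.991 - (2)·-0.745) / (7) = 0.859
Change: (1.579, -1.263, 0.985, 0.673) → max |·| = 1.579

1.579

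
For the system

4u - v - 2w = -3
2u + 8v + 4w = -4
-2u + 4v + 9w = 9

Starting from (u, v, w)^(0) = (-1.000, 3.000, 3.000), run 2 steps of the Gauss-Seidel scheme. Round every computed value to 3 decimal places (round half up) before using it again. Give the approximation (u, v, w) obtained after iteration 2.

Iteration 1:
  u = (-3 - (-1)·3.000 - (-2)·3.000) / (4) = 1.500
  v = (-4 - (2)·1.500 - (4)·3.000) / (8) = -2.375
  w = (9 - (-2)·1.500 - (4)·-2.375) / (9) = 2.389
Iteration 2:
  u = (-3 - (-1)·-2.375 - (-2)·2.389) / (4) = -0.149
  v = (-4 - (2)·-0.149 - (4)·2.389) / (8) = -1.657
  w = (9 - (-2)·-0.149 - (4)·-1.657) / (9) = 1.703

(-0.149, -1.657, 1.703)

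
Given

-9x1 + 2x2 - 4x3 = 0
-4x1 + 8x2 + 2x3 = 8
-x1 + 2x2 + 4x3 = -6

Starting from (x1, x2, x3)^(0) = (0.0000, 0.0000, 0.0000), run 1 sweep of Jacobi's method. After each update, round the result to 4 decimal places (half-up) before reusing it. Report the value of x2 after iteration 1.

1.0000

Iteration 1:
  x1 = (0 - (2)·0.0000 - (-4)·0.0000) / (-9) = 0.0000
  x2 = (8 - (-4)·0.0000 - (2)·0.0000) / (8) = 1.0000
  x3 = (-6 - (-1)·0.0000 - (2)·0.0000) / (4) = -1.5000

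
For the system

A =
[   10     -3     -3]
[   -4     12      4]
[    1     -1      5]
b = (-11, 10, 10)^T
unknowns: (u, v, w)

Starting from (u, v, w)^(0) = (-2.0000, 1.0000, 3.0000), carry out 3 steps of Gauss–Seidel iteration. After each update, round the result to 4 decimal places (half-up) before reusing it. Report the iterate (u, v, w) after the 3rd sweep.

Iteration 1:
  u = (-11 - (-3)·1.0000 - (-3)·3.0000) / (10) = 0.1000
  v = (10 - (-4)·0.1000 - (4)·3.0000) / (12) = -0.1333
  w = (10 - (1)·0.1000 - (-1)·-0.1333) / (5) = 1.9533
Iteration 2:
  u = (-11 - (-3)·-0.1333 - (-3)·1.9533) / (10) = -0.5540
  v = (10 - (-4)·-0.5540 - (4)·1.9533) / (12) = -0.0024
  w = (10 - (1)·-0.5540 - (-1)·-0.0024) / (5) = 2.1103
Iteration 3:
  u = (-11 - (-3)·-0.0024 - (-3)·2.1103) / (10) = -0.4676
  v = (10 - (-4)·-0.4676 - (4)·2.1103) / (12) = -0.0260
  w = (10 - (1)·-0.4676 - (-1)·-0.0260) / (5) = 2.0883

(-0.4676, -0.0260, 2.0883)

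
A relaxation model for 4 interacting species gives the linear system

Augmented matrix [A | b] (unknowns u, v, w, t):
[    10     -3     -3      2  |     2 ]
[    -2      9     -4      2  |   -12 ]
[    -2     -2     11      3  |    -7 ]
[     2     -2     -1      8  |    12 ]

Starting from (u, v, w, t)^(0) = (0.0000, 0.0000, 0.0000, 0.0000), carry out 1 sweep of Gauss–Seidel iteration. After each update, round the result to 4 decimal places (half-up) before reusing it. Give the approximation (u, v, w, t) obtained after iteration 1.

(0.2000, -1.2889, -0.8343, 1.0235)

Iteration 1:
  u = (2 - (-3)·0.0000 - (-3)·0.0000 - (2)·0.0000) / (10) = 0.2000
  v = (-12 - (-2)·0.2000 - (-4)·0.0000 - (2)·0.0000) / (9) = -1.2889
  w = (-7 - (-2)·0.2000 - (-2)·-1.2889 - (3)·0.0000) / (11) = -0.8343
  t = (12 - (2)·0.2000 - (-2)·-1.2889 - (-1)·-0.8343) / (8) = 1.0235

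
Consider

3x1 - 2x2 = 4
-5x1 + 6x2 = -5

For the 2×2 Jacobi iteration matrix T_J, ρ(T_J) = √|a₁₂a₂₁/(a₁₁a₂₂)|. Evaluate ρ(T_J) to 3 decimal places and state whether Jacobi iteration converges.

a₁₂a₂₁/(a₁₁a₂₂) = (-2)·(-5) / ((3)·(6)) = 0.555556
ρ = √|0.555556| = √0.555556 = 0.745
ρ < 1, so Jacobi converges

0.745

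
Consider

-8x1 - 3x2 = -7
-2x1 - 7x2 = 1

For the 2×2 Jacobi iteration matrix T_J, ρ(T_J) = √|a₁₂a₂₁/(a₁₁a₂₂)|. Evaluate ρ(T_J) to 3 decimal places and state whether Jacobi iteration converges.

a₁₂a₂₁/(a₁₁a₂₂) = (-3)·(-2) / ((-8)·(-7)) = 0.107143
ρ = √|0.107143| = √0.107143 = 0.327
ρ < 1, so Jacobi converges

0.327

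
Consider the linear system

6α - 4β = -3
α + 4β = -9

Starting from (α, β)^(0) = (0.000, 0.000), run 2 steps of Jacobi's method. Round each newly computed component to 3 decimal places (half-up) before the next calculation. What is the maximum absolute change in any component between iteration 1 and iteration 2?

1.500

Iteration 1:
  α = (-3 - (-4)·0.000) / (6) = -0.500
  β = (-9 - (1)·0.000) / (4) = -2.250
Iteration 2:
  α = (-3 - (-4)·-2.250) / (6) = -2.000
  β = (-9 - (1)·-0.500) / (4) = -2.125
Change: (-1.500, 0.125) → max |·| = 1.500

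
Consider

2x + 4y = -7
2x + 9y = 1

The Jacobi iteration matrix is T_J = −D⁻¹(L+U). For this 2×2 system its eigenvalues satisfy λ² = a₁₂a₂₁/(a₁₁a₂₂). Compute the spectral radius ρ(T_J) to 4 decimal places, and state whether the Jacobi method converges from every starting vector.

0.6667

a₁₂a₂₁/(a₁₁a₂₂) = (4)·(2) / ((2)·(9)) = 0.444444
ρ = √|0.444444| = √0.444444 = 0.6667
ρ < 1, so Jacobi converges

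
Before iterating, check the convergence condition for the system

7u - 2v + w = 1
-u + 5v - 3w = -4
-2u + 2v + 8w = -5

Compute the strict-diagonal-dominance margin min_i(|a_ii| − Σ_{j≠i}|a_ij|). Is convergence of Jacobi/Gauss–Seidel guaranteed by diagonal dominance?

row 1: |7| − (2+1) = 4
row 2: |5| − (1+3) = 1
row 3: |8| − (2+2) = 4
minimum over rows = 1 → strictly diagonally dominant (convergence guaranteed)

1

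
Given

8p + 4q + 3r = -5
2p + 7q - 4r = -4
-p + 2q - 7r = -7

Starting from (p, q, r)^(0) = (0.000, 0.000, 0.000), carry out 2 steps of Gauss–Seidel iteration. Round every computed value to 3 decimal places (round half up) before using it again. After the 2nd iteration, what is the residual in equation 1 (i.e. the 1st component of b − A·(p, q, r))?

-3.021

Iteration 1:
  p = (-5 - (4)·0.000 - (3)·0.000) / (8) = -0.625
  q = (-4 - (2)·-0.625 - (-4)·0.000) / (7) = -0.393
  r = (-7 - (-1)·-0.625 - (2)·-0.393) / (-7) = 0.977
Iteration 2:
  p = (-5 - (4)·-0.393 - (3)·0.977) / (8) = -0.795
  q = (-4 - (2)·-0.795 - (-4)·0.977) / (7) = 0.214
  r = (-7 - (-1)·-0.795 - (2)·0.214) / (-7) = 1.175
Residual b − A·x = (-3.021, 0.792, 0.002)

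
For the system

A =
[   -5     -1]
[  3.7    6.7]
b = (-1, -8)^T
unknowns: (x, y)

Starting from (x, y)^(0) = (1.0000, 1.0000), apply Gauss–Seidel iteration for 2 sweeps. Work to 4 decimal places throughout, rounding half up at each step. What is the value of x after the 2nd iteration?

0.4388

Iteration 1:
  x = (-1 - (-1)·1.0000) / (-5) = 0.0000
  y = (-8 - (3.7)·0.0000) / (6.7) = -1.1940
Iteration 2:
  x = (-1 - (-1)·-1.1940) / (-5) = 0.4388
  y = (-8 - (3.7)·0.4388) / (6.7) = -1.4364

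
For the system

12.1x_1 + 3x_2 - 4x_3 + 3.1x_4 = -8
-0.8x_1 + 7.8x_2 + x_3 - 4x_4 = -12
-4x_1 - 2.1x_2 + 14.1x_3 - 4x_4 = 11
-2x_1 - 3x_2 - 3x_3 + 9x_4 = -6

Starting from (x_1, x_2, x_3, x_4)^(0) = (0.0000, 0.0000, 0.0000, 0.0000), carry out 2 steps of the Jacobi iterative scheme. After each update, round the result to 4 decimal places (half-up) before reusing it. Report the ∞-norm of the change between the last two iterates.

Iteration 1:
  x_1 = (-8 - (3)·0.0000 - (-4)·0.0000 - (3.1)·0.0000) / (12.1) = -0.6612
  x_2 = (-12 - (-0.8)·0.0000 - (1)·0.0000 - (-4)·0.0000) / (7.8) = -1.5385
  x_3 = (11 - (-4)·0.0000 - (-2.1)·0.0000 - (-4)·0.0000) / (14.1) = 0.7801
  x_4 = (-6 - (-2)·0.0000 - (-3)·0.0000 - (-3)·0.0000) / (9) = -0.6667
Iteration 2:
  x_1 = (-8 - (3)·-1.5385 - (-4)·0.7801 - (3.1)·-0.6667) / (12.1) = 0.1490
  x_2 = (-12 - (-0.8)·-0.6612 - (1)·0.7801 - (-4)·-0.6667) / (7.8) = -2.0482
  x_3 = (11 - (-4)·-0.6612 - (-2.1)·-1.5385 - (-4)·-0.6667) / (14.1) = 0.1743
  x_4 = (-6 - (-2)·-0.6612 - (-3)·-1.5385 - (-3)·0.7801) / (9) = -1.0664
Change: (0.8102, -0.5097, -0.6058, -0.3997) → max |·| = 0.8102

0.8102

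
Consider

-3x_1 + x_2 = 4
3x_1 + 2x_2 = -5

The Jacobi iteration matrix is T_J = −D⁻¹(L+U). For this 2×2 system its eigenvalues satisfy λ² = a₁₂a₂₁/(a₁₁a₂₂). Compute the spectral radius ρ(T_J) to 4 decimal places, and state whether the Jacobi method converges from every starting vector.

a₁₂a₂₁/(a₁₁a₂₂) = (1)·(3) / ((-3)·(2)) = -0.500000
ρ = √|-0.500000| = √0.500000 = 0.7071
ρ < 1, so Jacobi converges

0.7071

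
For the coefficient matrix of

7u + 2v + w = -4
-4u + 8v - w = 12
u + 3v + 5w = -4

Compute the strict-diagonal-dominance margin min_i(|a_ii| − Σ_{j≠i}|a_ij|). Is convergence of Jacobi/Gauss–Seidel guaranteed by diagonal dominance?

1

row 1: |7| − (2+1) = 4
row 2: |8| − (4+1) = 3
row 3: |5| − (1+3) = 1
minimum over rows = 1 → strictly diagonally dominant (convergence guaranteed)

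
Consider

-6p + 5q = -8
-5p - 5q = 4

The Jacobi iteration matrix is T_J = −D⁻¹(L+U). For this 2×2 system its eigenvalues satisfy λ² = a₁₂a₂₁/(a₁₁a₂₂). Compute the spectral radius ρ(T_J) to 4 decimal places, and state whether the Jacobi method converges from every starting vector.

a₁₂a₂₁/(a₁₁a₂₂) = (5)·(-5) / ((-6)·(-5)) = -0.833333
ρ = √|-0.833333| = √0.833333 = 0.9129
ρ < 1, so Jacobi converges

0.9129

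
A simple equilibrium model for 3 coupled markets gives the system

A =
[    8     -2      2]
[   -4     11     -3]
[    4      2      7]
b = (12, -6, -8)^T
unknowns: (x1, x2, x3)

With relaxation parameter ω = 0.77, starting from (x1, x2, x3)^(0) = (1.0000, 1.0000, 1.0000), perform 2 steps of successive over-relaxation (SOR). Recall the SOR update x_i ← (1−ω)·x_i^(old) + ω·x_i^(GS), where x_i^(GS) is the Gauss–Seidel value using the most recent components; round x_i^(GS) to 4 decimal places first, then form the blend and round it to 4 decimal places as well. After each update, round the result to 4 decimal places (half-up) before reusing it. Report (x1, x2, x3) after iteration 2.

(1.8117, -0.1022, -1.9649)

Iteration 1:
  x1: GS value = (12 - (-2)·1.0000 - (2)·1.0000) / (8) = 1.5000;  x1 ← (1−ω)·1.0000 + ω·1.5000 = 1.3850
  x2: GS value = (-6 - (-4)·1.3850 - (-3)·1.0000) / (11) = 0.2309;  x2 ← (1−ω)·1.0000 + ω·0.2309 = 0.4078
  x3: GS value = (-8 - (4)·1.3850 - (2)·0.4078) / (7) = -2.0508;  x3 ← (1−ω)·1.0000 + ω·-2.0508 = -1.3491
Iteration 2:
  x1: GS value = (12 - (-2)·0.4078 - (2)·-1.3491) / (8) = 1.9392;  x1 ← (1−ω)·1.3850 + ω·1.9392 = 1.8117
  x2: GS value = (-6 - (-4)·1.8117 - (-3)·-1.3491) / (11) = -0.2546;  x2 ← (1−ω)·0.4078 + ω·-0.2546 = -0.1022
  x3: GS value = (-8 - (4)·1.8117 - (2)·-0.1022) / (7) = -2.1489;  x3 ← (1−ω)·-1.3491 + ω·-2.1489 = -1.9649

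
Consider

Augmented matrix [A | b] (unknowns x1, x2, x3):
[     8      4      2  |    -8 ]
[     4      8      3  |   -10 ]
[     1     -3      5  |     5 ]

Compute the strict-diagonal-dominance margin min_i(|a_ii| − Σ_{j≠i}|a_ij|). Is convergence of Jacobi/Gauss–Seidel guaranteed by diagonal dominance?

1

row 1: |8| − (4+2) = 2
row 2: |8| − (4+3) = 1
row 3: |5| − (1+3) = 1
minimum over rows = 1 → strictly diagonally dominant (convergence guaranteed)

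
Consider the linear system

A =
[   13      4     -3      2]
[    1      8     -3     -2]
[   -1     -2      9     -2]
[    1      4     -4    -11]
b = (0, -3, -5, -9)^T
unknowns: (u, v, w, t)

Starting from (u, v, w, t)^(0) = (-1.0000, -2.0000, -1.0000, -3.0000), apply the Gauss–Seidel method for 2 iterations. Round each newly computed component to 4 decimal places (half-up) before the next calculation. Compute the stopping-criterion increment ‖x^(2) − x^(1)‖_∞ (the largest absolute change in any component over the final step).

Iteration 1:
  u = (0 - (4)·-2.0000 - (-3)·-1.0000 - (2)·-3.0000) / (13) = 0.8462
  v = (-3 - (1)·0.8462 - (-3)·-1.0000 - (-2)·-3.0000) / (8) = -1.6058
  w = (-5 - (-1)·0.8462 - (-2)·-1.6058 - (-2)·-3.0000) / (9) = -1.4850
  t = (-9 - (1)·0.8462 - (4)·-1.6058 - (-4)·-1.4850) / (-11) = 0.8512
Iteration 2:
  u = (0 - (4)·-1.6058 - (-3)·-1.4850 - (2)·0.8512) / (13) = 0.0204
  v = (-3 - (1)·0.0204 - (-3)·-1.4850 - (-2)·0.8512) / (8) = -0.7216
  w = (-5 - (-1)·0.0204 - (-2)·-0.7216 - (-2)·0.8512) / (9) = -0.5245
  t = (-9 - (1)·0.0204 - (4)·-0.7216 - (-4)·-0.5245) / (-11) = 0.7484
Change: (-0.8258, 0.8842, 0.9605, -0.1028) → max |·| = 0.9605

0.9605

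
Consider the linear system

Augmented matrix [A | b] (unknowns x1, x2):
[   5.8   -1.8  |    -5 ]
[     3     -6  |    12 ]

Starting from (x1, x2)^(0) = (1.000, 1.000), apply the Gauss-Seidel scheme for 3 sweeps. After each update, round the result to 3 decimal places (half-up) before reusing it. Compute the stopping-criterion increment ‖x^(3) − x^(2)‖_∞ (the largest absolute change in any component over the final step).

0.158

Iteration 1:
  x1 = (-5 - (-1.8)·1.000) / (5.8) = -0.552
  x2 = (12 - (3)·-0.552) / (-6) = -2.276
Iteration 2:
  x1 = (-5 - (-1.8)·-2.276) / (5.8) = -1.568
  x2 = (12 - (3)·-1.568) / (-6) = -2.784
Iteration 3:
  x1 = (-5 - (-1.8)·-2.784) / (5.8) = -1.726
  x2 = (12 - (3)·-1.726) / (-6) = -2.863
Change: (-0.158, -0.079) → max |·| = 0.158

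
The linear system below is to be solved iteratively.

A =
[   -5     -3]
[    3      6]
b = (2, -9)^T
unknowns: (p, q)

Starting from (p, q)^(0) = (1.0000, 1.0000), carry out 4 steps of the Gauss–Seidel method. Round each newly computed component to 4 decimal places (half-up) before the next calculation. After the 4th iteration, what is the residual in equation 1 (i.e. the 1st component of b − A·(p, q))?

-0.1620

Iteration 1:
  p = (2 - (-3)·1.0000) / (-5) = -1.0000
  q = (-9 - (3)·-1.0000) / (6) = -1.0000
Iteration 2:
  p = (2 - (-3)·-1.0000) / (-5) = 0.2000
  q = (-9 - (3)·0.2000) / (6) = -1.6000
Iteration 3:
  p = (2 - (-3)·-1.6000) / (-5) = 0.5600
  q = (-9 - (3)·0.5600) / (6) = -1.7800
Iteration 4:
  p = (2 - (-3)·-1.7800) / (-5) = 0.6680
  q = (-9 - (3)·0.6680) / (6) = -1.8340
Residual b − A·x = (-0.1620, 0.0000)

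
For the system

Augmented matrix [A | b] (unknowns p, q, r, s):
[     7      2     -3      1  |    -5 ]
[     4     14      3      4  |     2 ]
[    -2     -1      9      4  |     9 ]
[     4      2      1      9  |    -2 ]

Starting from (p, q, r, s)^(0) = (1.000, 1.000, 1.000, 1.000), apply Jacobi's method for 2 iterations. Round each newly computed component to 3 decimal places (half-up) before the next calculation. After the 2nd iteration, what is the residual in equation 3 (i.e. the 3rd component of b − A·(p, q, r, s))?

-2.054

Iteration 1:
  p = (-5 - (2)·1.000 - (-3)·1.000 - (1)·1.000) / (7) = -0.714
  q = (2 - (4)·1.000 - (3)·1.000 - (4)·1.000) / (14) = -0.643
  r = (9 - (-2)·1.000 - (-1)·1.000 - (4)·1.000) / (9) = 0.889
  s = (-2 - (4)·1.000 - (2)·1.000 - (1)·1.000) / (9) = -1.000
Iteration 2:
  p = (-5 - (2)·-0.643 - (-3)·0.889 - (1)·-1.000) / (7) = -0.007
  q = (2 - (4)·-0.714 - (3)·0.889 - (4)·-1.000) / (14) = 0.442
  r = (9 - (-2)·-0.714 - (-1)·-0.643 - (4)·-1.000) / (9) = 1.214
  s = (-2 - (4)·-0.714 - (2)·-0.643 - (1)·0.889) / (9) = 0.139
Residual b − A·x = (-2.332, -8.358, -2.054, -5.321)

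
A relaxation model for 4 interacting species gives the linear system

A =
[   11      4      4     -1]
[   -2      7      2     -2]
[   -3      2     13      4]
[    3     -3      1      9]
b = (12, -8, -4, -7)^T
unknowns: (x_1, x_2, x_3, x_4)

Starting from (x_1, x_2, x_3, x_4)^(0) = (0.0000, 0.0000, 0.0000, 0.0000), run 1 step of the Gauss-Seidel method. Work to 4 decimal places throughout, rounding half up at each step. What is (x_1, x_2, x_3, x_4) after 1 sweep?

Iteration 1:
  x_1 = (12 - (4)·0.0000 - (4)·0.0000 - (-1)·0.0000) / (11) = 1.0909
  x_2 = (-8 - (-2)·1.0909 - (2)·0.0000 - (-2)·0.0000) / (7) = -0.8312
  x_3 = (-4 - (-3)·1.0909 - (2)·-0.8312 - (4)·0.0000) / (13) = 0.0719
  x_4 = (-7 - (3)·1.0909 - (-3)·-0.8312 - (1)·0.0719) / (9) = -1.4265

(1.0909, -0.8312, 0.0719, -1.4265)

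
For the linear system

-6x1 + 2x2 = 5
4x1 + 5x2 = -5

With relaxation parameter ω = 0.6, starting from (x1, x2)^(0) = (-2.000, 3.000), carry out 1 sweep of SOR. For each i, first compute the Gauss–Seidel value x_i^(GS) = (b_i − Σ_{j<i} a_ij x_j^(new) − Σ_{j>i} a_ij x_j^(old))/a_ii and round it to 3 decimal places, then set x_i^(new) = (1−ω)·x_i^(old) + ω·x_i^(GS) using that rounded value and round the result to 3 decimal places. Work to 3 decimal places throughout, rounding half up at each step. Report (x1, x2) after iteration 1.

Iteration 1:
  x1: GS value = (5 - (2)·3.000) / (-6) = 0.167;  x1 ← (1−ω)·-2.000 + ω·0.167 = -0.700
  x2: GS value = (-5 - (4)·-0.700) / (5) = -0.440;  x2 ← (1−ω)·3.000 + ω·-0.440 = 0.936

(-0.700, 0.936)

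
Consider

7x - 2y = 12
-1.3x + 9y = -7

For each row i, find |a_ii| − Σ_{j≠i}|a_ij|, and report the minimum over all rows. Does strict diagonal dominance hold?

row 1: |7| − (2) = 5
row 2: |9| − (1.3) = 7.7
minimum over rows = 5 → strictly diagonally dominant (convergence guaranteed)

5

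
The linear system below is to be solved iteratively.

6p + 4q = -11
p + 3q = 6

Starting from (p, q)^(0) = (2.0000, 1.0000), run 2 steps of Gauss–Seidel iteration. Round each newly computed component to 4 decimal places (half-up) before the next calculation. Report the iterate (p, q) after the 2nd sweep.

(-3.7222, 3.2407)

Iteration 1:
  p = (-11 - (4)·1.0000) / (6) = -2.5000
  q = (6 - (1)·-2.5000) / (3) = 2.8333
Iteration 2:
  p = (-11 - (4)·2.8333) / (6) = -3.7222
  q = (6 - (1)·-3.7222) / (3) = 3.2407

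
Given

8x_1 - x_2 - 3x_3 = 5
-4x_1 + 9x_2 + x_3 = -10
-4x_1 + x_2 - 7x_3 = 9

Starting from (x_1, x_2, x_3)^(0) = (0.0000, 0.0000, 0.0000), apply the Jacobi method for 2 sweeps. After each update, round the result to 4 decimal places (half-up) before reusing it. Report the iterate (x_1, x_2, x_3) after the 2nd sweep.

(0.0040, -0.6905, -1.8016)

Iteration 1:
  x_1 = (5 - (-1)·0.0000 - (-3)·0.0000) / (8) = 0.6250
  x_2 = (-10 - (-4)·0.0000 - (1)·0.0000) / (9) = -1.1111
  x_3 = (9 - (-4)·0.0000 - (1)·0.0000) / (-7) = -1.2857
Iteration 2:
  x_1 = (5 - (-1)·-1.1111 - (-3)·-1.2857) / (8) = 0.0040
  x_2 = (-10 - (-4)·0.6250 - (1)·-1.2857) / (9) = -0.6905
  x_3 = (9 - (-4)·0.6250 - (1)·-1.1111) / (-7) = -1.8016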